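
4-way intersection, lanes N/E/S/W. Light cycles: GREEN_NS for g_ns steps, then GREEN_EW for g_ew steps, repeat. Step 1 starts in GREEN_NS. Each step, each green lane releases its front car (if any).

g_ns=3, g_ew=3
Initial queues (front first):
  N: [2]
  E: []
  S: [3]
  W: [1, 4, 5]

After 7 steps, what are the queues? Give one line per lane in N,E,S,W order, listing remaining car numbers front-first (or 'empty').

Step 1 [NS]: N:car2-GO,E:wait,S:car3-GO,W:wait | queues: N=0 E=0 S=0 W=3
Step 2 [NS]: N:empty,E:wait,S:empty,W:wait | queues: N=0 E=0 S=0 W=3
Step 3 [NS]: N:empty,E:wait,S:empty,W:wait | queues: N=0 E=0 S=0 W=3
Step 4 [EW]: N:wait,E:empty,S:wait,W:car1-GO | queues: N=0 E=0 S=0 W=2
Step 5 [EW]: N:wait,E:empty,S:wait,W:car4-GO | queues: N=0 E=0 S=0 W=1
Step 6 [EW]: N:wait,E:empty,S:wait,W:car5-GO | queues: N=0 E=0 S=0 W=0

N: empty
E: empty
S: empty
W: empty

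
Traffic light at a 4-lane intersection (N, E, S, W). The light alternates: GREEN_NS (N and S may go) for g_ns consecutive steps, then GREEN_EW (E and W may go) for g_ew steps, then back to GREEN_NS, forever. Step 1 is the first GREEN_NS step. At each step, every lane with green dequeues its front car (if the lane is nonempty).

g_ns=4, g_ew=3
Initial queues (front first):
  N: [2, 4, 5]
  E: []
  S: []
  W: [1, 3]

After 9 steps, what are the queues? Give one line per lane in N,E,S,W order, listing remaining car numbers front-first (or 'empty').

Step 1 [NS]: N:car2-GO,E:wait,S:empty,W:wait | queues: N=2 E=0 S=0 W=2
Step 2 [NS]: N:car4-GO,E:wait,S:empty,W:wait | queues: N=1 E=0 S=0 W=2
Step 3 [NS]: N:car5-GO,E:wait,S:empty,W:wait | queues: N=0 E=0 S=0 W=2
Step 4 [NS]: N:empty,E:wait,S:empty,W:wait | queues: N=0 E=0 S=0 W=2
Step 5 [EW]: N:wait,E:empty,S:wait,W:car1-GO | queues: N=0 E=0 S=0 W=1
Step 6 [EW]: N:wait,E:empty,S:wait,W:car3-GO | queues: N=0 E=0 S=0 W=0

N: empty
E: empty
S: empty
W: empty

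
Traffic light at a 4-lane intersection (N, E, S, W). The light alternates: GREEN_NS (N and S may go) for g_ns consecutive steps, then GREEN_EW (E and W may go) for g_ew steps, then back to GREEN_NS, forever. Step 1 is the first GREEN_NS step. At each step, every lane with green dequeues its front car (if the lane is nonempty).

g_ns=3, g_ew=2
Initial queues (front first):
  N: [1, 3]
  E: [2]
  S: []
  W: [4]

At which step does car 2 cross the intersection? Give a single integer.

Step 1 [NS]: N:car1-GO,E:wait,S:empty,W:wait | queues: N=1 E=1 S=0 W=1
Step 2 [NS]: N:car3-GO,E:wait,S:empty,W:wait | queues: N=0 E=1 S=0 W=1
Step 3 [NS]: N:empty,E:wait,S:empty,W:wait | queues: N=0 E=1 S=0 W=1
Step 4 [EW]: N:wait,E:car2-GO,S:wait,W:car4-GO | queues: N=0 E=0 S=0 W=0
Car 2 crosses at step 4

4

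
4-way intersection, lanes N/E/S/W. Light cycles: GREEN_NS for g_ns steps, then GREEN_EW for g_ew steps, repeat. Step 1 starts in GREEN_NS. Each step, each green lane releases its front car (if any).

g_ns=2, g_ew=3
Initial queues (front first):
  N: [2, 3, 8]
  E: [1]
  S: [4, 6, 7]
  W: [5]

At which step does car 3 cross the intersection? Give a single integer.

Step 1 [NS]: N:car2-GO,E:wait,S:car4-GO,W:wait | queues: N=2 E=1 S=2 W=1
Step 2 [NS]: N:car3-GO,E:wait,S:car6-GO,W:wait | queues: N=1 E=1 S=1 W=1
Step 3 [EW]: N:wait,E:car1-GO,S:wait,W:car5-GO | queues: N=1 E=0 S=1 W=0
Step 4 [EW]: N:wait,E:empty,S:wait,W:empty | queues: N=1 E=0 S=1 W=0
Step 5 [EW]: N:wait,E:empty,S:wait,W:empty | queues: N=1 E=0 S=1 W=0
Step 6 [NS]: N:car8-GO,E:wait,S:car7-GO,W:wait | queues: N=0 E=0 S=0 W=0
Car 3 crosses at step 2

2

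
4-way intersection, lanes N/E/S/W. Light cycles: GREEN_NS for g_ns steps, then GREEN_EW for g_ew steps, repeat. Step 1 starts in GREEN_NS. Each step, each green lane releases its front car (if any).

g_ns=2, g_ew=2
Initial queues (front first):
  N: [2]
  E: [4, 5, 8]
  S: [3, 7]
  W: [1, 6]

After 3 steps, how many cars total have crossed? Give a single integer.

Step 1 [NS]: N:car2-GO,E:wait,S:car3-GO,W:wait | queues: N=0 E=3 S=1 W=2
Step 2 [NS]: N:empty,E:wait,S:car7-GO,W:wait | queues: N=0 E=3 S=0 W=2
Step 3 [EW]: N:wait,E:car4-GO,S:wait,W:car1-GO | queues: N=0 E=2 S=0 W=1
Cars crossed by step 3: 5

Answer: 5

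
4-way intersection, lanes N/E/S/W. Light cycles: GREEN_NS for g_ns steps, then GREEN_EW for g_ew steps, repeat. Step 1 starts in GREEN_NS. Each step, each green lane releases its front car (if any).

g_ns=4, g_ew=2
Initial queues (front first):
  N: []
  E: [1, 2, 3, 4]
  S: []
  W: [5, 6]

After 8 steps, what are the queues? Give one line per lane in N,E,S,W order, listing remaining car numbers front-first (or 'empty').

Step 1 [NS]: N:empty,E:wait,S:empty,W:wait | queues: N=0 E=4 S=0 W=2
Step 2 [NS]: N:empty,E:wait,S:empty,W:wait | queues: N=0 E=4 S=0 W=2
Step 3 [NS]: N:empty,E:wait,S:empty,W:wait | queues: N=0 E=4 S=0 W=2
Step 4 [NS]: N:empty,E:wait,S:empty,W:wait | queues: N=0 E=4 S=0 W=2
Step 5 [EW]: N:wait,E:car1-GO,S:wait,W:car5-GO | queues: N=0 E=3 S=0 W=1
Step 6 [EW]: N:wait,E:car2-GO,S:wait,W:car6-GO | queues: N=0 E=2 S=0 W=0
Step 7 [NS]: N:empty,E:wait,S:empty,W:wait | queues: N=0 E=2 S=0 W=0
Step 8 [NS]: N:empty,E:wait,S:empty,W:wait | queues: N=0 E=2 S=0 W=0

N: empty
E: 3 4
S: empty
W: empty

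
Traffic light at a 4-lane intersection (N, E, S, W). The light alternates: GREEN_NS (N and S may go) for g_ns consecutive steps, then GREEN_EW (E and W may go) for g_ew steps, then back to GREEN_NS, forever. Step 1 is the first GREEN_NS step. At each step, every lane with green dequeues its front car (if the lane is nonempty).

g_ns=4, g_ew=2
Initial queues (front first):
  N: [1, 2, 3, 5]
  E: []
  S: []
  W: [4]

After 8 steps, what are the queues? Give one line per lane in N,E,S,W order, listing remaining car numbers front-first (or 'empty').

Step 1 [NS]: N:car1-GO,E:wait,S:empty,W:wait | queues: N=3 E=0 S=0 W=1
Step 2 [NS]: N:car2-GO,E:wait,S:empty,W:wait | queues: N=2 E=0 S=0 W=1
Step 3 [NS]: N:car3-GO,E:wait,S:empty,W:wait | queues: N=1 E=0 S=0 W=1
Step 4 [NS]: N:car5-GO,E:wait,S:empty,W:wait | queues: N=0 E=0 S=0 W=1
Step 5 [EW]: N:wait,E:empty,S:wait,W:car4-GO | queues: N=0 E=0 S=0 W=0

N: empty
E: empty
S: empty
W: empty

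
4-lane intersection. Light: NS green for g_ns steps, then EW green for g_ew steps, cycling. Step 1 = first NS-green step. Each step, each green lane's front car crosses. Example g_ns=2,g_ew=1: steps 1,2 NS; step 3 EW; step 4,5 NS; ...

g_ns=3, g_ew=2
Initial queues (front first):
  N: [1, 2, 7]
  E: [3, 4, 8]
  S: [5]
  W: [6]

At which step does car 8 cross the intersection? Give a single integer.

Step 1 [NS]: N:car1-GO,E:wait,S:car5-GO,W:wait | queues: N=2 E=3 S=0 W=1
Step 2 [NS]: N:car2-GO,E:wait,S:empty,W:wait | queues: N=1 E=3 S=0 W=1
Step 3 [NS]: N:car7-GO,E:wait,S:empty,W:wait | queues: N=0 E=3 S=0 W=1
Step 4 [EW]: N:wait,E:car3-GO,S:wait,W:car6-GO | queues: N=0 E=2 S=0 W=0
Step 5 [EW]: N:wait,E:car4-GO,S:wait,W:empty | queues: N=0 E=1 S=0 W=0
Step 6 [NS]: N:empty,E:wait,S:empty,W:wait | queues: N=0 E=1 S=0 W=0
Step 7 [NS]: N:empty,E:wait,S:empty,W:wait | queues: N=0 E=1 S=0 W=0
Step 8 [NS]: N:empty,E:wait,S:empty,W:wait | queues: N=0 E=1 S=0 W=0
Step 9 [EW]: N:wait,E:car8-GO,S:wait,W:empty | queues: N=0 E=0 S=0 W=0
Car 8 crosses at step 9

9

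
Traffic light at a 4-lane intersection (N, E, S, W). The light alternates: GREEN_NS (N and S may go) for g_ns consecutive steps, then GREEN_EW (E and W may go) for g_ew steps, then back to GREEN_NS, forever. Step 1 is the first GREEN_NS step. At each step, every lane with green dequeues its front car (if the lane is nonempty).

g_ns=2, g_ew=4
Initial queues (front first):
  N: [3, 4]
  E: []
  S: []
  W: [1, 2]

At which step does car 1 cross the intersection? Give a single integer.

Step 1 [NS]: N:car3-GO,E:wait,S:empty,W:wait | queues: N=1 E=0 S=0 W=2
Step 2 [NS]: N:car4-GO,E:wait,S:empty,W:wait | queues: N=0 E=0 S=0 W=2
Step 3 [EW]: N:wait,E:empty,S:wait,W:car1-GO | queues: N=0 E=0 S=0 W=1
Step 4 [EW]: N:wait,E:empty,S:wait,W:car2-GO | queues: N=0 E=0 S=0 W=0
Car 1 crosses at step 3

3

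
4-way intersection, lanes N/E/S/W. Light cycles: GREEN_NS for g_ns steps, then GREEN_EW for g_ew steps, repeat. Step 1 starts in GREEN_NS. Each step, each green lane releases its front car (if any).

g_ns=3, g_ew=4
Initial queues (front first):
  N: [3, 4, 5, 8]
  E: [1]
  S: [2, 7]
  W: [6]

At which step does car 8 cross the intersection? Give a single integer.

Step 1 [NS]: N:car3-GO,E:wait,S:car2-GO,W:wait | queues: N=3 E=1 S=1 W=1
Step 2 [NS]: N:car4-GO,E:wait,S:car7-GO,W:wait | queues: N=2 E=1 S=0 W=1
Step 3 [NS]: N:car5-GO,E:wait,S:empty,W:wait | queues: N=1 E=1 S=0 W=1
Step 4 [EW]: N:wait,E:car1-GO,S:wait,W:car6-GO | queues: N=1 E=0 S=0 W=0
Step 5 [EW]: N:wait,E:empty,S:wait,W:empty | queues: N=1 E=0 S=0 W=0
Step 6 [EW]: N:wait,E:empty,S:wait,W:empty | queues: N=1 E=0 S=0 W=0
Step 7 [EW]: N:wait,E:empty,S:wait,W:empty | queues: N=1 E=0 S=0 W=0
Step 8 [NS]: N:car8-GO,E:wait,S:empty,W:wait | queues: N=0 E=0 S=0 W=0
Car 8 crosses at step 8

8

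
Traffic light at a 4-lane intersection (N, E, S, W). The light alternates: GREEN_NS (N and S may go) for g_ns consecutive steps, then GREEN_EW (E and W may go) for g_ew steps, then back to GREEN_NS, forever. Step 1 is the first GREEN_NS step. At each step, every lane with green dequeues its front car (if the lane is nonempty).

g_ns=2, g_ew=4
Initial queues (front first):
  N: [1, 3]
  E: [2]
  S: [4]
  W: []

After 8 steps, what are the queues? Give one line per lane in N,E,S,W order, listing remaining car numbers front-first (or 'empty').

Step 1 [NS]: N:car1-GO,E:wait,S:car4-GO,W:wait | queues: N=1 E=1 S=0 W=0
Step 2 [NS]: N:car3-GO,E:wait,S:empty,W:wait | queues: N=0 E=1 S=0 W=0
Step 3 [EW]: N:wait,E:car2-GO,S:wait,W:empty | queues: N=0 E=0 S=0 W=0

N: empty
E: empty
S: empty
W: empty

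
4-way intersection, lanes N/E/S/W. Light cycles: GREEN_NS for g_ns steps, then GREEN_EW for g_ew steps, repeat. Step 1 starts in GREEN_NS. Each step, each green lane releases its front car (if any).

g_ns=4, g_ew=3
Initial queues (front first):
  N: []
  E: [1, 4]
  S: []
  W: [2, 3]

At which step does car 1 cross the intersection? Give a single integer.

Step 1 [NS]: N:empty,E:wait,S:empty,W:wait | queues: N=0 E=2 S=0 W=2
Step 2 [NS]: N:empty,E:wait,S:empty,W:wait | queues: N=0 E=2 S=0 W=2
Step 3 [NS]: N:empty,E:wait,S:empty,W:wait | queues: N=0 E=2 S=0 W=2
Step 4 [NS]: N:empty,E:wait,S:empty,W:wait | queues: N=0 E=2 S=0 W=2
Step 5 [EW]: N:wait,E:car1-GO,S:wait,W:car2-GO | queues: N=0 E=1 S=0 W=1
Step 6 [EW]: N:wait,E:car4-GO,S:wait,W:car3-GO | queues: N=0 E=0 S=0 W=0
Car 1 crosses at step 5

5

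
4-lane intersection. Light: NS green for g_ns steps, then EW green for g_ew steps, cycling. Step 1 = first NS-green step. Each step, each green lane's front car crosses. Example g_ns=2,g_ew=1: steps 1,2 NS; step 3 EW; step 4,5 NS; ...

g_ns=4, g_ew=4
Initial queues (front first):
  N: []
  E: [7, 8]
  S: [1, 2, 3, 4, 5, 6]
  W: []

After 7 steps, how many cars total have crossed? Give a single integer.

Answer: 6

Derivation:
Step 1 [NS]: N:empty,E:wait,S:car1-GO,W:wait | queues: N=0 E=2 S=5 W=0
Step 2 [NS]: N:empty,E:wait,S:car2-GO,W:wait | queues: N=0 E=2 S=4 W=0
Step 3 [NS]: N:empty,E:wait,S:car3-GO,W:wait | queues: N=0 E=2 S=3 W=0
Step 4 [NS]: N:empty,E:wait,S:car4-GO,W:wait | queues: N=0 E=2 S=2 W=0
Step 5 [EW]: N:wait,E:car7-GO,S:wait,W:empty | queues: N=0 E=1 S=2 W=0
Step 6 [EW]: N:wait,E:car8-GO,S:wait,W:empty | queues: N=0 E=0 S=2 W=0
Step 7 [EW]: N:wait,E:empty,S:wait,W:empty | queues: N=0 E=0 S=2 W=0
Cars crossed by step 7: 6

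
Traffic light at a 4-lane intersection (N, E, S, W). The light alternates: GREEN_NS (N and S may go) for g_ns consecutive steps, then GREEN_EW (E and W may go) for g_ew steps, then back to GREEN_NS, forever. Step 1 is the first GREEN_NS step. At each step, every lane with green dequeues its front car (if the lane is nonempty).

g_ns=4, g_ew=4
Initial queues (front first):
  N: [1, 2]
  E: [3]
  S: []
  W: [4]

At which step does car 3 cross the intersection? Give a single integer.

Step 1 [NS]: N:car1-GO,E:wait,S:empty,W:wait | queues: N=1 E=1 S=0 W=1
Step 2 [NS]: N:car2-GO,E:wait,S:empty,W:wait | queues: N=0 E=1 S=0 W=1
Step 3 [NS]: N:empty,E:wait,S:empty,W:wait | queues: N=0 E=1 S=0 W=1
Step 4 [NS]: N:empty,E:wait,S:empty,W:wait | queues: N=0 E=1 S=0 W=1
Step 5 [EW]: N:wait,E:car3-GO,S:wait,W:car4-GO | queues: N=0 E=0 S=0 W=0
Car 3 crosses at step 5

5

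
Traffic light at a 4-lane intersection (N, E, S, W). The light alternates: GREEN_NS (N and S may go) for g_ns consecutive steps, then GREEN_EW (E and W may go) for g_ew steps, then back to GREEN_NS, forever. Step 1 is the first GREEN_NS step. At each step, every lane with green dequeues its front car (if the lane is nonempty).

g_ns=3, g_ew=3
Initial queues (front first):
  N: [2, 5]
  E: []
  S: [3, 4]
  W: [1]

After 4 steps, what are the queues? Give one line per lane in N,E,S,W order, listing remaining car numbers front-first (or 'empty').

Step 1 [NS]: N:car2-GO,E:wait,S:car3-GO,W:wait | queues: N=1 E=0 S=1 W=1
Step 2 [NS]: N:car5-GO,E:wait,S:car4-GO,W:wait | queues: N=0 E=0 S=0 W=1
Step 3 [NS]: N:empty,E:wait,S:empty,W:wait | queues: N=0 E=0 S=0 W=1
Step 4 [EW]: N:wait,E:empty,S:wait,W:car1-GO | queues: N=0 E=0 S=0 W=0

N: empty
E: empty
S: empty
W: empty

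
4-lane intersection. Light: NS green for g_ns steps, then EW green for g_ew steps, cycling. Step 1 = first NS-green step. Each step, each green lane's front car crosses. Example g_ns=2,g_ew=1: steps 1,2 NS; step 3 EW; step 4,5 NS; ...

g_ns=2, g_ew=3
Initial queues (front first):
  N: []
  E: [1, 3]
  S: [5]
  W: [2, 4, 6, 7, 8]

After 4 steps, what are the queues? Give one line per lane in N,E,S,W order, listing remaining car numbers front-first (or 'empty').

Step 1 [NS]: N:empty,E:wait,S:car5-GO,W:wait | queues: N=0 E=2 S=0 W=5
Step 2 [NS]: N:empty,E:wait,S:empty,W:wait | queues: N=0 E=2 S=0 W=5
Step 3 [EW]: N:wait,E:car1-GO,S:wait,W:car2-GO | queues: N=0 E=1 S=0 W=4
Step 4 [EW]: N:wait,E:car3-GO,S:wait,W:car4-GO | queues: N=0 E=0 S=0 W=3

N: empty
E: empty
S: empty
W: 6 7 8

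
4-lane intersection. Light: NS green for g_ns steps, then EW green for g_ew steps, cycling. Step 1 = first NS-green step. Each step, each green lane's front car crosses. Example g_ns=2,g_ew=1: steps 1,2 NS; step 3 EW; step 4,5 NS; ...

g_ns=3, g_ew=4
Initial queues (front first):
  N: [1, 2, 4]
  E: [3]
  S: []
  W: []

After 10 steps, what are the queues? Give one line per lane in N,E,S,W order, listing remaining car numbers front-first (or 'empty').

Step 1 [NS]: N:car1-GO,E:wait,S:empty,W:wait | queues: N=2 E=1 S=0 W=0
Step 2 [NS]: N:car2-GO,E:wait,S:empty,W:wait | queues: N=1 E=1 S=0 W=0
Step 3 [NS]: N:car4-GO,E:wait,S:empty,W:wait | queues: N=0 E=1 S=0 W=0
Step 4 [EW]: N:wait,E:car3-GO,S:wait,W:empty | queues: N=0 E=0 S=0 W=0

N: empty
E: empty
S: empty
W: empty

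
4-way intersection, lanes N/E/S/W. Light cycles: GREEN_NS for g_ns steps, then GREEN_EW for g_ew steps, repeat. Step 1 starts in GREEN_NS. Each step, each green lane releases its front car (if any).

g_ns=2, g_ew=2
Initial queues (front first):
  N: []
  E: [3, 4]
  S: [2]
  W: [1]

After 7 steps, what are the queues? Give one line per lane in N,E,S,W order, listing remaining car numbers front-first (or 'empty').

Step 1 [NS]: N:empty,E:wait,S:car2-GO,W:wait | queues: N=0 E=2 S=0 W=1
Step 2 [NS]: N:empty,E:wait,S:empty,W:wait | queues: N=0 E=2 S=0 W=1
Step 3 [EW]: N:wait,E:car3-GO,S:wait,W:car1-GO | queues: N=0 E=1 S=0 W=0
Step 4 [EW]: N:wait,E:car4-GO,S:wait,W:empty | queues: N=0 E=0 S=0 W=0

N: empty
E: empty
S: empty
W: empty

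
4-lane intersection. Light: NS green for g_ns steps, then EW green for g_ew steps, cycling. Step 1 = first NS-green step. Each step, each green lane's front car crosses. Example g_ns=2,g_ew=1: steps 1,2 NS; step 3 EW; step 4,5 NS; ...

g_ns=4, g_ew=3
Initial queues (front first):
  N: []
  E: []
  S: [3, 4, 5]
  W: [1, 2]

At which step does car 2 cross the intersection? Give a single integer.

Step 1 [NS]: N:empty,E:wait,S:car3-GO,W:wait | queues: N=0 E=0 S=2 W=2
Step 2 [NS]: N:empty,E:wait,S:car4-GO,W:wait | queues: N=0 E=0 S=1 W=2
Step 3 [NS]: N:empty,E:wait,S:car5-GO,W:wait | queues: N=0 E=0 S=0 W=2
Step 4 [NS]: N:empty,E:wait,S:empty,W:wait | queues: N=0 E=0 S=0 W=2
Step 5 [EW]: N:wait,E:empty,S:wait,W:car1-GO | queues: N=0 E=0 S=0 W=1
Step 6 [EW]: N:wait,E:empty,S:wait,W:car2-GO | queues: N=0 E=0 S=0 W=0
Car 2 crosses at step 6

6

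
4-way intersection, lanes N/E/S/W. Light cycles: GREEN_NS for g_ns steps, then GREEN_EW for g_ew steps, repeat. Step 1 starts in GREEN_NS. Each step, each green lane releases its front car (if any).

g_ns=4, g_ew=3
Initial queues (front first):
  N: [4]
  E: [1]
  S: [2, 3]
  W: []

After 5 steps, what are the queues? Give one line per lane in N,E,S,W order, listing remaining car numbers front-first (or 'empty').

Step 1 [NS]: N:car4-GO,E:wait,S:car2-GO,W:wait | queues: N=0 E=1 S=1 W=0
Step 2 [NS]: N:empty,E:wait,S:car3-GO,W:wait | queues: N=0 E=1 S=0 W=0
Step 3 [NS]: N:empty,E:wait,S:empty,W:wait | queues: N=0 E=1 S=0 W=0
Step 4 [NS]: N:empty,E:wait,S:empty,W:wait | queues: N=0 E=1 S=0 W=0
Step 5 [EW]: N:wait,E:car1-GO,S:wait,W:empty | queues: N=0 E=0 S=0 W=0

N: empty
E: empty
S: empty
W: empty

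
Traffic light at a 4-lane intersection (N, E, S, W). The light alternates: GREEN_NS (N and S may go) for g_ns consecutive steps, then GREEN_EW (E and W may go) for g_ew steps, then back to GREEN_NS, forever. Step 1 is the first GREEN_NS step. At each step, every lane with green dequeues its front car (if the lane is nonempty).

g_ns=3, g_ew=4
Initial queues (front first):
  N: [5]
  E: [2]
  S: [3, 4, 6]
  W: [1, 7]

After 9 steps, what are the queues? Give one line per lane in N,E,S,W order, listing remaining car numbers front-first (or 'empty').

Step 1 [NS]: N:car5-GO,E:wait,S:car3-GO,W:wait | queues: N=0 E=1 S=2 W=2
Step 2 [NS]: N:empty,E:wait,S:car4-GO,W:wait | queues: N=0 E=1 S=1 W=2
Step 3 [NS]: N:empty,E:wait,S:car6-GO,W:wait | queues: N=0 E=1 S=0 W=2
Step 4 [EW]: N:wait,E:car2-GO,S:wait,W:car1-GO | queues: N=0 E=0 S=0 W=1
Step 5 [EW]: N:wait,E:empty,S:wait,W:car7-GO | queues: N=0 E=0 S=0 W=0

N: empty
E: empty
S: empty
W: empty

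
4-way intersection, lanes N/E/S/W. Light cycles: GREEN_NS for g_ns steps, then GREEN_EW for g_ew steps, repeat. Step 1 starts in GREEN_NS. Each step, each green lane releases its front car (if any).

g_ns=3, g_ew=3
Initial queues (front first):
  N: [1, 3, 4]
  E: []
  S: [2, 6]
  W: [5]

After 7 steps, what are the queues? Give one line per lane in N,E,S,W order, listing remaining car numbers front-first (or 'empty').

Step 1 [NS]: N:car1-GO,E:wait,S:car2-GO,W:wait | queues: N=2 E=0 S=1 W=1
Step 2 [NS]: N:car3-GO,E:wait,S:car6-GO,W:wait | queues: N=1 E=0 S=0 W=1
Step 3 [NS]: N:car4-GO,E:wait,S:empty,W:wait | queues: N=0 E=0 S=0 W=1
Step 4 [EW]: N:wait,E:empty,S:wait,W:car5-GO | queues: N=0 E=0 S=0 W=0

N: empty
E: empty
S: empty
W: empty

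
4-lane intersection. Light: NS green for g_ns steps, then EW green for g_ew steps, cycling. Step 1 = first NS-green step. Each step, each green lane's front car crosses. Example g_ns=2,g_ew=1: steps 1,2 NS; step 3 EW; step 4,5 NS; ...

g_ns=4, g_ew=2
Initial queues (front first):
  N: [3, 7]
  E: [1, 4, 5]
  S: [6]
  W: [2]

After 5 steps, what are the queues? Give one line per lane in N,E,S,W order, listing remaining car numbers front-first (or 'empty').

Step 1 [NS]: N:car3-GO,E:wait,S:car6-GO,W:wait | queues: N=1 E=3 S=0 W=1
Step 2 [NS]: N:car7-GO,E:wait,S:empty,W:wait | queues: N=0 E=3 S=0 W=1
Step 3 [NS]: N:empty,E:wait,S:empty,W:wait | queues: N=0 E=3 S=0 W=1
Step 4 [NS]: N:empty,E:wait,S:empty,W:wait | queues: N=0 E=3 S=0 W=1
Step 5 [EW]: N:wait,E:car1-GO,S:wait,W:car2-GO | queues: N=0 E=2 S=0 W=0

N: empty
E: 4 5
S: empty
W: empty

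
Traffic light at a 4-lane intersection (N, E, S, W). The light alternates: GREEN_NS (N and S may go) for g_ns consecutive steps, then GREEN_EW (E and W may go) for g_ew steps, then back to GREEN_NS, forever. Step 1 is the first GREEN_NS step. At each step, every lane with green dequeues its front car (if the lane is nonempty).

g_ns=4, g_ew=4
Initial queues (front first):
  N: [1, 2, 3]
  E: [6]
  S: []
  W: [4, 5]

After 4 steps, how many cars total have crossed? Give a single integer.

Answer: 3

Derivation:
Step 1 [NS]: N:car1-GO,E:wait,S:empty,W:wait | queues: N=2 E=1 S=0 W=2
Step 2 [NS]: N:car2-GO,E:wait,S:empty,W:wait | queues: N=1 E=1 S=0 W=2
Step 3 [NS]: N:car3-GO,E:wait,S:empty,W:wait | queues: N=0 E=1 S=0 W=2
Step 4 [NS]: N:empty,E:wait,S:empty,W:wait | queues: N=0 E=1 S=0 W=2
Cars crossed by step 4: 3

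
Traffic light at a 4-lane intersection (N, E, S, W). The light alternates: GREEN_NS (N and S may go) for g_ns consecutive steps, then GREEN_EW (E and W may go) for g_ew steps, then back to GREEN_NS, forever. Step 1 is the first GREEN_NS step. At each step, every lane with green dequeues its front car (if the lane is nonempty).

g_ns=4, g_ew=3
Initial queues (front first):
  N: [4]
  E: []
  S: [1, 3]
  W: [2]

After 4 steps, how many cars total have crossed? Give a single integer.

Answer: 3

Derivation:
Step 1 [NS]: N:car4-GO,E:wait,S:car1-GO,W:wait | queues: N=0 E=0 S=1 W=1
Step 2 [NS]: N:empty,E:wait,S:car3-GO,W:wait | queues: N=0 E=0 S=0 W=1
Step 3 [NS]: N:empty,E:wait,S:empty,W:wait | queues: N=0 E=0 S=0 W=1
Step 4 [NS]: N:empty,E:wait,S:empty,W:wait | queues: N=0 E=0 S=0 W=1
Cars crossed by step 4: 3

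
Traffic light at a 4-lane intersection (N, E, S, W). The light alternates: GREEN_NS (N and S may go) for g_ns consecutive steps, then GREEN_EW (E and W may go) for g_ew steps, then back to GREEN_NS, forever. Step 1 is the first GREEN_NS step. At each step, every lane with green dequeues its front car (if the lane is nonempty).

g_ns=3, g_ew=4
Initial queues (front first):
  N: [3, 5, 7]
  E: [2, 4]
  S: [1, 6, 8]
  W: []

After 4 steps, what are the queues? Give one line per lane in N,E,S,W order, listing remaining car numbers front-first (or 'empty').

Step 1 [NS]: N:car3-GO,E:wait,S:car1-GO,W:wait | queues: N=2 E=2 S=2 W=0
Step 2 [NS]: N:car5-GO,E:wait,S:car6-GO,W:wait | queues: N=1 E=2 S=1 W=0
Step 3 [NS]: N:car7-GO,E:wait,S:car8-GO,W:wait | queues: N=0 E=2 S=0 W=0
Step 4 [EW]: N:wait,E:car2-GO,S:wait,W:empty | queues: N=0 E=1 S=0 W=0

N: empty
E: 4
S: empty
W: empty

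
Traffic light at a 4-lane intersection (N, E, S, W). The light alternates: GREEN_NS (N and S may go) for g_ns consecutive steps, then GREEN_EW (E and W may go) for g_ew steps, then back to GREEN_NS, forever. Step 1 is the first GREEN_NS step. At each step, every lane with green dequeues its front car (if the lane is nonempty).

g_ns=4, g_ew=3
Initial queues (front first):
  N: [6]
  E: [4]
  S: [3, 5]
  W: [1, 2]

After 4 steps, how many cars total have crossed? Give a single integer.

Step 1 [NS]: N:car6-GO,E:wait,S:car3-GO,W:wait | queues: N=0 E=1 S=1 W=2
Step 2 [NS]: N:empty,E:wait,S:car5-GO,W:wait | queues: N=0 E=1 S=0 W=2
Step 3 [NS]: N:empty,E:wait,S:empty,W:wait | queues: N=0 E=1 S=0 W=2
Step 4 [NS]: N:empty,E:wait,S:empty,W:wait | queues: N=0 E=1 S=0 W=2
Cars crossed by step 4: 3

Answer: 3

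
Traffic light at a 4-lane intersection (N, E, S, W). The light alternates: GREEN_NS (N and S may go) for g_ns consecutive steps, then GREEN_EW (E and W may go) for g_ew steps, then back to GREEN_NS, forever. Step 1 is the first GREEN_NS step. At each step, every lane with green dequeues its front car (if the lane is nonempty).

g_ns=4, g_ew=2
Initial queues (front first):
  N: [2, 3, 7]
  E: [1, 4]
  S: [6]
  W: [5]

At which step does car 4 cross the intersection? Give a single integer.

Step 1 [NS]: N:car2-GO,E:wait,S:car6-GO,W:wait | queues: N=2 E=2 S=0 W=1
Step 2 [NS]: N:car3-GO,E:wait,S:empty,W:wait | queues: N=1 E=2 S=0 W=1
Step 3 [NS]: N:car7-GO,E:wait,S:empty,W:wait | queues: N=0 E=2 S=0 W=1
Step 4 [NS]: N:empty,E:wait,S:empty,W:wait | queues: N=0 E=2 S=0 W=1
Step 5 [EW]: N:wait,E:car1-GO,S:wait,W:car5-GO | queues: N=0 E=1 S=0 W=0
Step 6 [EW]: N:wait,E:car4-GO,S:wait,W:empty | queues: N=0 E=0 S=0 W=0
Car 4 crosses at step 6

6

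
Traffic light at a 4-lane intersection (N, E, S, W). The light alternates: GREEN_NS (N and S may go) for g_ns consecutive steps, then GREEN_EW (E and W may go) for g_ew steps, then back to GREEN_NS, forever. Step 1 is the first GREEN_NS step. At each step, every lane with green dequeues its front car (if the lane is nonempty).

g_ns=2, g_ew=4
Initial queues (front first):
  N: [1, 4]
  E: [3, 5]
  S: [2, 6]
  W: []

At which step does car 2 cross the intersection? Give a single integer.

Step 1 [NS]: N:car1-GO,E:wait,S:car2-GO,W:wait | queues: N=1 E=2 S=1 W=0
Step 2 [NS]: N:car4-GO,E:wait,S:car6-GO,W:wait | queues: N=0 E=2 S=0 W=0
Step 3 [EW]: N:wait,E:car3-GO,S:wait,W:empty | queues: N=0 E=1 S=0 W=0
Step 4 [EW]: N:wait,E:car5-GO,S:wait,W:empty | queues: N=0 E=0 S=0 W=0
Car 2 crosses at step 1

1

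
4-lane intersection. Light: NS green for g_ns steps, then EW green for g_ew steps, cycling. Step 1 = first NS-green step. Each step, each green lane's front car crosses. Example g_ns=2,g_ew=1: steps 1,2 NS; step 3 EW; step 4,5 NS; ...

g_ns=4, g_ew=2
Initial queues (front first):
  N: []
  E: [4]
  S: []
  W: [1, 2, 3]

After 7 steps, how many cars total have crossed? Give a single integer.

Step 1 [NS]: N:empty,E:wait,S:empty,W:wait | queues: N=0 E=1 S=0 W=3
Step 2 [NS]: N:empty,E:wait,S:empty,W:wait | queues: N=0 E=1 S=0 W=3
Step 3 [NS]: N:empty,E:wait,S:empty,W:wait | queues: N=0 E=1 S=0 W=3
Step 4 [NS]: N:empty,E:wait,S:empty,W:wait | queues: N=0 E=1 S=0 W=3
Step 5 [EW]: N:wait,E:car4-GO,S:wait,W:car1-GO | queues: N=0 E=0 S=0 W=2
Step 6 [EW]: N:wait,E:empty,S:wait,W:car2-GO | queues: N=0 E=0 S=0 W=1
Step 7 [NS]: N:empty,E:wait,S:empty,W:wait | queues: N=0 E=0 S=0 W=1
Cars crossed by step 7: 3

Answer: 3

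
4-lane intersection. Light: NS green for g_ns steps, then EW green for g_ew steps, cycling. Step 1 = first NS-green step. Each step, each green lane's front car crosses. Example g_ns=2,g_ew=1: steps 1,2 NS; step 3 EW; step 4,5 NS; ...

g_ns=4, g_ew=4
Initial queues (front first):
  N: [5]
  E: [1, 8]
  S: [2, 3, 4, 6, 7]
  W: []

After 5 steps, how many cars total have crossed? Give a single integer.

Answer: 6

Derivation:
Step 1 [NS]: N:car5-GO,E:wait,S:car2-GO,W:wait | queues: N=0 E=2 S=4 W=0
Step 2 [NS]: N:empty,E:wait,S:car3-GO,W:wait | queues: N=0 E=2 S=3 W=0
Step 3 [NS]: N:empty,E:wait,S:car4-GO,W:wait | queues: N=0 E=2 S=2 W=0
Step 4 [NS]: N:empty,E:wait,S:car6-GO,W:wait | queues: N=0 E=2 S=1 W=0
Step 5 [EW]: N:wait,E:car1-GO,S:wait,W:empty | queues: N=0 E=1 S=1 W=0
Cars crossed by step 5: 6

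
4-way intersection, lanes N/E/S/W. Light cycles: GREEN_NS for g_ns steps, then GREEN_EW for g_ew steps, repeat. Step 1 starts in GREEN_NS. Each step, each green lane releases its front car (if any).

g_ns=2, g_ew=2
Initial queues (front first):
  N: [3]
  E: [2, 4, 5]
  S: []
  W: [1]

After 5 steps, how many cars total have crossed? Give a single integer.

Answer: 4

Derivation:
Step 1 [NS]: N:car3-GO,E:wait,S:empty,W:wait | queues: N=0 E=3 S=0 W=1
Step 2 [NS]: N:empty,E:wait,S:empty,W:wait | queues: N=0 E=3 S=0 W=1
Step 3 [EW]: N:wait,E:car2-GO,S:wait,W:car1-GO | queues: N=0 E=2 S=0 W=0
Step 4 [EW]: N:wait,E:car4-GO,S:wait,W:empty | queues: N=0 E=1 S=0 W=0
Step 5 [NS]: N:empty,E:wait,S:empty,W:wait | queues: N=0 E=1 S=0 W=0
Cars crossed by step 5: 4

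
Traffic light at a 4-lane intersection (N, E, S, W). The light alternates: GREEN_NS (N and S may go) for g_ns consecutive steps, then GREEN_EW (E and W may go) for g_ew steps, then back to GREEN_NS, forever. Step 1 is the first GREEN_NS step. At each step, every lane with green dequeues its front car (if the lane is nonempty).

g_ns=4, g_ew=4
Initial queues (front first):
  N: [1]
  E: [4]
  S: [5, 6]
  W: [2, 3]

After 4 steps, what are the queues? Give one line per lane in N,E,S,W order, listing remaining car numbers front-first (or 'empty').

Step 1 [NS]: N:car1-GO,E:wait,S:car5-GO,W:wait | queues: N=0 E=1 S=1 W=2
Step 2 [NS]: N:empty,E:wait,S:car6-GO,W:wait | queues: N=0 E=1 S=0 W=2
Step 3 [NS]: N:empty,E:wait,S:empty,W:wait | queues: N=0 E=1 S=0 W=2
Step 4 [NS]: N:empty,E:wait,S:empty,W:wait | queues: N=0 E=1 S=0 W=2

N: empty
E: 4
S: empty
W: 2 3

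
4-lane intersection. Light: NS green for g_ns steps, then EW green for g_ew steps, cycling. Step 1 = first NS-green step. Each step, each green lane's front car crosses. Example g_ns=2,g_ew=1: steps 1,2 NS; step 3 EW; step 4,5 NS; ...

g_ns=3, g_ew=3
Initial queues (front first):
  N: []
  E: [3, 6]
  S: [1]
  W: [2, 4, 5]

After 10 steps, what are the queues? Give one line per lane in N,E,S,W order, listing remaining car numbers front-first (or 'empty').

Step 1 [NS]: N:empty,E:wait,S:car1-GO,W:wait | queues: N=0 E=2 S=0 W=3
Step 2 [NS]: N:empty,E:wait,S:empty,W:wait | queues: N=0 E=2 S=0 W=3
Step 3 [NS]: N:empty,E:wait,S:empty,W:wait | queues: N=0 E=2 S=0 W=3
Step 4 [EW]: N:wait,E:car3-GO,S:wait,W:car2-GO | queues: N=0 E=1 S=0 W=2
Step 5 [EW]: N:wait,E:car6-GO,S:wait,W:car4-GO | queues: N=0 E=0 S=0 W=1
Step 6 [EW]: N:wait,E:empty,S:wait,W:car5-GO | queues: N=0 E=0 S=0 W=0

N: empty
E: empty
S: empty
W: empty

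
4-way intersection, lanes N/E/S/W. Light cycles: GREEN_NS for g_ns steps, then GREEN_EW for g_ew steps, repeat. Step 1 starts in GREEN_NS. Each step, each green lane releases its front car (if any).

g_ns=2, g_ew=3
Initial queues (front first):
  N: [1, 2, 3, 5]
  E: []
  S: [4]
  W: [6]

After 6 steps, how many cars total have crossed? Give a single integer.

Step 1 [NS]: N:car1-GO,E:wait,S:car4-GO,W:wait | queues: N=3 E=0 S=0 W=1
Step 2 [NS]: N:car2-GO,E:wait,S:empty,W:wait | queues: N=2 E=0 S=0 W=1
Step 3 [EW]: N:wait,E:empty,S:wait,W:car6-GO | queues: N=2 E=0 S=0 W=0
Step 4 [EW]: N:wait,E:empty,S:wait,W:empty | queues: N=2 E=0 S=0 W=0
Step 5 [EW]: N:wait,E:empty,S:wait,W:empty | queues: N=2 E=0 S=0 W=0
Step 6 [NS]: N:car3-GO,E:wait,S:empty,W:wait | queues: N=1 E=0 S=0 W=0
Cars crossed by step 6: 5

Answer: 5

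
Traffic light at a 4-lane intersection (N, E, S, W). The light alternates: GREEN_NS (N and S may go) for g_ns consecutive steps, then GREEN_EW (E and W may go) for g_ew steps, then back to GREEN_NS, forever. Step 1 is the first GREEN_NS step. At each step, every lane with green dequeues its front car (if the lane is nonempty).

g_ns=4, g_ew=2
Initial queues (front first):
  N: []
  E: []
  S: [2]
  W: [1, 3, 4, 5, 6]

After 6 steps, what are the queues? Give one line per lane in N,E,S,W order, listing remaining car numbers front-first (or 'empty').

Step 1 [NS]: N:empty,E:wait,S:car2-GO,W:wait | queues: N=0 E=0 S=0 W=5
Step 2 [NS]: N:empty,E:wait,S:empty,W:wait | queues: N=0 E=0 S=0 W=5
Step 3 [NS]: N:empty,E:wait,S:empty,W:wait | queues: N=0 E=0 S=0 W=5
Step 4 [NS]: N:empty,E:wait,S:empty,W:wait | queues: N=0 E=0 S=0 W=5
Step 5 [EW]: N:wait,E:empty,S:wait,W:car1-GO | queues: N=0 E=0 S=0 W=4
Step 6 [EW]: N:wait,E:empty,S:wait,W:car3-GO | queues: N=0 E=0 S=0 W=3

N: empty
E: empty
S: empty
W: 4 5 6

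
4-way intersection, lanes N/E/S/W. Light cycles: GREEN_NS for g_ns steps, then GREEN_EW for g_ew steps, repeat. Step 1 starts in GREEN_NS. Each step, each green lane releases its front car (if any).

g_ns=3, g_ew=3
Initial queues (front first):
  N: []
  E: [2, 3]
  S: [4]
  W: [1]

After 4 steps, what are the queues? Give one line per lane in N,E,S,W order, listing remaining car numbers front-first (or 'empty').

Step 1 [NS]: N:empty,E:wait,S:car4-GO,W:wait | queues: N=0 E=2 S=0 W=1
Step 2 [NS]: N:empty,E:wait,S:empty,W:wait | queues: N=0 E=2 S=0 W=1
Step 3 [NS]: N:empty,E:wait,S:empty,W:wait | queues: N=0 E=2 S=0 W=1
Step 4 [EW]: N:wait,E:car2-GO,S:wait,W:car1-GO | queues: N=0 E=1 S=0 W=0

N: empty
E: 3
S: empty
W: empty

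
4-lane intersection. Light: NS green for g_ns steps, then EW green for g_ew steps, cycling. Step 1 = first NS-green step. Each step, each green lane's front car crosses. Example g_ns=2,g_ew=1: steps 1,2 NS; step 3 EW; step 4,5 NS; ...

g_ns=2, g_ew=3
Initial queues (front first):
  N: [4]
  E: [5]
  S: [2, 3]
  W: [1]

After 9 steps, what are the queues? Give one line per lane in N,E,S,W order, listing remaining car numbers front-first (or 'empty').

Step 1 [NS]: N:car4-GO,E:wait,S:car2-GO,W:wait | queues: N=0 E=1 S=1 W=1
Step 2 [NS]: N:empty,E:wait,S:car3-GO,W:wait | queues: N=0 E=1 S=0 W=1
Step 3 [EW]: N:wait,E:car5-GO,S:wait,W:car1-GO | queues: N=0 E=0 S=0 W=0

N: empty
E: empty
S: empty
W: empty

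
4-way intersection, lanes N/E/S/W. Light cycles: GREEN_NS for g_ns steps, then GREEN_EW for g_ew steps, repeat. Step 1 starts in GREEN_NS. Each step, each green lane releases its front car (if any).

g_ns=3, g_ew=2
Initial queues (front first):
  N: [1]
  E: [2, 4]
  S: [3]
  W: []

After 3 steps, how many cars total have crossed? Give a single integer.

Answer: 2

Derivation:
Step 1 [NS]: N:car1-GO,E:wait,S:car3-GO,W:wait | queues: N=0 E=2 S=0 W=0
Step 2 [NS]: N:empty,E:wait,S:empty,W:wait | queues: N=0 E=2 S=0 W=0
Step 3 [NS]: N:empty,E:wait,S:empty,W:wait | queues: N=0 E=2 S=0 W=0
Cars crossed by step 3: 2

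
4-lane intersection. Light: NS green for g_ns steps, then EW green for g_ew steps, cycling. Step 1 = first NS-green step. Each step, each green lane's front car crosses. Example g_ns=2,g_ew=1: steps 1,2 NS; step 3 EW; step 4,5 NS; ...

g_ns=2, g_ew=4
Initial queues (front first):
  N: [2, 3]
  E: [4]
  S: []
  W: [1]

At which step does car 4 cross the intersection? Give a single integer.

Step 1 [NS]: N:car2-GO,E:wait,S:empty,W:wait | queues: N=1 E=1 S=0 W=1
Step 2 [NS]: N:car3-GO,E:wait,S:empty,W:wait | queues: N=0 E=1 S=0 W=1
Step 3 [EW]: N:wait,E:car4-GO,S:wait,W:car1-GO | queues: N=0 E=0 S=0 W=0
Car 4 crosses at step 3

3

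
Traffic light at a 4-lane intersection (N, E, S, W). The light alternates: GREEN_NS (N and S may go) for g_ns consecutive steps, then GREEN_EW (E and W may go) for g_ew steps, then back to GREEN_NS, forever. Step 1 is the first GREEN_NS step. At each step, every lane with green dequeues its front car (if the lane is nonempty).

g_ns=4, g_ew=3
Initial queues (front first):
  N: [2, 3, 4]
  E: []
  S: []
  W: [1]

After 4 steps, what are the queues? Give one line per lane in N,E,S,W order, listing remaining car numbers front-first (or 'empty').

Step 1 [NS]: N:car2-GO,E:wait,S:empty,W:wait | queues: N=2 E=0 S=0 W=1
Step 2 [NS]: N:car3-GO,E:wait,S:empty,W:wait | queues: N=1 E=0 S=0 W=1
Step 3 [NS]: N:car4-GO,E:wait,S:empty,W:wait | queues: N=0 E=0 S=0 W=1
Step 4 [NS]: N:empty,E:wait,S:empty,W:wait | queues: N=0 E=0 S=0 W=1

N: empty
E: empty
S: empty
W: 1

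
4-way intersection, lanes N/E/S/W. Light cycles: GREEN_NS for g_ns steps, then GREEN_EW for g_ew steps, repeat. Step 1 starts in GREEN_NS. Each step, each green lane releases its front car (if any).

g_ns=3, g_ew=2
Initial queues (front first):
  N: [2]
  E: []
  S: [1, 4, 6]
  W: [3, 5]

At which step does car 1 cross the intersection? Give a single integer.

Step 1 [NS]: N:car2-GO,E:wait,S:car1-GO,W:wait | queues: N=0 E=0 S=2 W=2
Step 2 [NS]: N:empty,E:wait,S:car4-GO,W:wait | queues: N=0 E=0 S=1 W=2
Step 3 [NS]: N:empty,E:wait,S:car6-GO,W:wait | queues: N=0 E=0 S=0 W=2
Step 4 [EW]: N:wait,E:empty,S:wait,W:car3-GO | queues: N=0 E=0 S=0 W=1
Step 5 [EW]: N:wait,E:empty,S:wait,W:car5-GO | queues: N=0 E=0 S=0 W=0
Car 1 crosses at step 1

1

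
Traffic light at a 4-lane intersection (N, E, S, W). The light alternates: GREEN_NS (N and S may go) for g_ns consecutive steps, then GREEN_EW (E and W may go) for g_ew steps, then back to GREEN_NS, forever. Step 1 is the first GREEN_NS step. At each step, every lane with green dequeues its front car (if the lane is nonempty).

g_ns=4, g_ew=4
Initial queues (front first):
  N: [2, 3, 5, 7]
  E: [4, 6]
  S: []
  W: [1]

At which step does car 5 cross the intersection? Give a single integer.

Step 1 [NS]: N:car2-GO,E:wait,S:empty,W:wait | queues: N=3 E=2 S=0 W=1
Step 2 [NS]: N:car3-GO,E:wait,S:empty,W:wait | queues: N=2 E=2 S=0 W=1
Step 3 [NS]: N:car5-GO,E:wait,S:empty,W:wait | queues: N=1 E=2 S=0 W=1
Step 4 [NS]: N:car7-GO,E:wait,S:empty,W:wait | queues: N=0 E=2 S=0 W=1
Step 5 [EW]: N:wait,E:car4-GO,S:wait,W:car1-GO | queues: N=0 E=1 S=0 W=0
Step 6 [EW]: N:wait,E:car6-GO,S:wait,W:empty | queues: N=0 E=0 S=0 W=0
Car 5 crosses at step 3

3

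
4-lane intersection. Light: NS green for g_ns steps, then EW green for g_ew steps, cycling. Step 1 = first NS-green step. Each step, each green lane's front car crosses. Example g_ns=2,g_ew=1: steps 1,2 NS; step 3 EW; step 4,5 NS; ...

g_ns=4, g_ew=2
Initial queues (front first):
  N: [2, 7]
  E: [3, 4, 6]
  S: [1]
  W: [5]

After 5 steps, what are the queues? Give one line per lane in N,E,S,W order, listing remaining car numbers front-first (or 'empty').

Step 1 [NS]: N:car2-GO,E:wait,S:car1-GO,W:wait | queues: N=1 E=3 S=0 W=1
Step 2 [NS]: N:car7-GO,E:wait,S:empty,W:wait | queues: N=0 E=3 S=0 W=1
Step 3 [NS]: N:empty,E:wait,S:empty,W:wait | queues: N=0 E=3 S=0 W=1
Step 4 [NS]: N:empty,E:wait,S:empty,W:wait | queues: N=0 E=3 S=0 W=1
Step 5 [EW]: N:wait,E:car3-GO,S:wait,W:car5-GO | queues: N=0 E=2 S=0 W=0

N: empty
E: 4 6
S: empty
W: empty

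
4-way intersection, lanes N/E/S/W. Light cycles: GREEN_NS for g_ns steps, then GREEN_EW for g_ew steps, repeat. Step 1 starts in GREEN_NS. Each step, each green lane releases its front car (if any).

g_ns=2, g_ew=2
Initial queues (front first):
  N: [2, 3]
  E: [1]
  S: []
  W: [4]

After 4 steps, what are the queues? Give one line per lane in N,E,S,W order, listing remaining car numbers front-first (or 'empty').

Step 1 [NS]: N:car2-GO,E:wait,S:empty,W:wait | queues: N=1 E=1 S=0 W=1
Step 2 [NS]: N:car3-GO,E:wait,S:empty,W:wait | queues: N=0 E=1 S=0 W=1
Step 3 [EW]: N:wait,E:car1-GO,S:wait,W:car4-GO | queues: N=0 E=0 S=0 W=0

N: empty
E: empty
S: empty
W: empty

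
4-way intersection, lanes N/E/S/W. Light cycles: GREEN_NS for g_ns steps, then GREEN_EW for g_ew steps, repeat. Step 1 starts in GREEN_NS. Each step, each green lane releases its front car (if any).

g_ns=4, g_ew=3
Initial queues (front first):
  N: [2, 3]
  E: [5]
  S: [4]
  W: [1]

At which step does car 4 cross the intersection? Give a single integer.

Step 1 [NS]: N:car2-GO,E:wait,S:car4-GO,W:wait | queues: N=1 E=1 S=0 W=1
Step 2 [NS]: N:car3-GO,E:wait,S:empty,W:wait | queues: N=0 E=1 S=0 W=1
Step 3 [NS]: N:empty,E:wait,S:empty,W:wait | queues: N=0 E=1 S=0 W=1
Step 4 [NS]: N:empty,E:wait,S:empty,W:wait | queues: N=0 E=1 S=0 W=1
Step 5 [EW]: N:wait,E:car5-GO,S:wait,W:car1-GO | queues: N=0 E=0 S=0 W=0
Car 4 crosses at step 1

1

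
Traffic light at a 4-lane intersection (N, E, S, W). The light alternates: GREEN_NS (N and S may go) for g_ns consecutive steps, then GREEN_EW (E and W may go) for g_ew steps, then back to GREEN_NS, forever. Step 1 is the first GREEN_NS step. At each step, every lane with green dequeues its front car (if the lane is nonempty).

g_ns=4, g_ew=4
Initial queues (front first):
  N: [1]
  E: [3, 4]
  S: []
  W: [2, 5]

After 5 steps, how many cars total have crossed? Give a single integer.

Answer: 3

Derivation:
Step 1 [NS]: N:car1-GO,E:wait,S:empty,W:wait | queues: N=0 E=2 S=0 W=2
Step 2 [NS]: N:empty,E:wait,S:empty,W:wait | queues: N=0 E=2 S=0 W=2
Step 3 [NS]: N:empty,E:wait,S:empty,W:wait | queues: N=0 E=2 S=0 W=2
Step 4 [NS]: N:empty,E:wait,S:empty,W:wait | queues: N=0 E=2 S=0 W=2
Step 5 [EW]: N:wait,E:car3-GO,S:wait,W:car2-GO | queues: N=0 E=1 S=0 W=1
Cars crossed by step 5: 3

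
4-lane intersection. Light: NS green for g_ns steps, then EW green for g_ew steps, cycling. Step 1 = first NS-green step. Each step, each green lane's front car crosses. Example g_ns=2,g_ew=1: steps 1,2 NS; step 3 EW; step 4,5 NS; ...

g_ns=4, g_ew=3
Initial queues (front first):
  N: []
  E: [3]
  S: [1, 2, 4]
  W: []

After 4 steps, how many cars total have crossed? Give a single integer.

Step 1 [NS]: N:empty,E:wait,S:car1-GO,W:wait | queues: N=0 E=1 S=2 W=0
Step 2 [NS]: N:empty,E:wait,S:car2-GO,W:wait | queues: N=0 E=1 S=1 W=0
Step 3 [NS]: N:empty,E:wait,S:car4-GO,W:wait | queues: N=0 E=1 S=0 W=0
Step 4 [NS]: N:empty,E:wait,S:empty,W:wait | queues: N=0 E=1 S=0 W=0
Cars crossed by step 4: 3

Answer: 3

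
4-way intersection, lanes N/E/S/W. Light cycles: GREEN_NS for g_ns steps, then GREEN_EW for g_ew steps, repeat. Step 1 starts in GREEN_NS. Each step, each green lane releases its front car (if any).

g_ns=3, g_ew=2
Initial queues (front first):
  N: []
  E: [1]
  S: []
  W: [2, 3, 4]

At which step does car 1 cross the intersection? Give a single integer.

Step 1 [NS]: N:empty,E:wait,S:empty,W:wait | queues: N=0 E=1 S=0 W=3
Step 2 [NS]: N:empty,E:wait,S:empty,W:wait | queues: N=0 E=1 S=0 W=3
Step 3 [NS]: N:empty,E:wait,S:empty,W:wait | queues: N=0 E=1 S=0 W=3
Step 4 [EW]: N:wait,E:car1-GO,S:wait,W:car2-GO | queues: N=0 E=0 S=0 W=2
Step 5 [EW]: N:wait,E:empty,S:wait,W:car3-GO | queues: N=0 E=0 S=0 W=1
Step 6 [NS]: N:empty,E:wait,S:empty,W:wait | queues: N=0 E=0 S=0 W=1
Step 7 [NS]: N:empty,E:wait,S:empty,W:wait | queues: N=0 E=0 S=0 W=1
Step 8 [NS]: N:empty,E:wait,S:empty,W:wait | queues: N=0 E=0 S=0 W=1
Step 9 [EW]: N:wait,E:empty,S:wait,W:car4-GO | queues: N=0 E=0 S=0 W=0
Car 1 crosses at step 4

4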